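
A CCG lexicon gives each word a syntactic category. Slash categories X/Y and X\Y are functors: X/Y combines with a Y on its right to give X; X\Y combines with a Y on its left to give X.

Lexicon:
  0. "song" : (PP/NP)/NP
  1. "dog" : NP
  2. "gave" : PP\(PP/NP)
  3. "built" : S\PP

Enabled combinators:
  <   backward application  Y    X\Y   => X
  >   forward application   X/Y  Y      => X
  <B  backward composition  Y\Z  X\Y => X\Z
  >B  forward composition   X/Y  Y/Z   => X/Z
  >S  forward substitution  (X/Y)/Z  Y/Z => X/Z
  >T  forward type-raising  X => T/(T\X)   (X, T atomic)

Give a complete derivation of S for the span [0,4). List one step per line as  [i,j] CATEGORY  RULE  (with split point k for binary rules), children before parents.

[0,4] S   <
  [0,3] PP   <
    [0,2] PP/NP   >
      [0,1] "song" : (PP/NP)/NP
      [1,2] "dog" : NP
    [2,3] "gave" : PP\(PP/NP)
  [3,4] "built" : S\PP

[0,1] (PP/NP)/NP  lex  "song"
[1,2] NP  lex  "dog"
[0,2] PP/NP  >  k=1
[2,3] PP\(PP/NP)  lex  "gave"
[0,3] PP  <  k=2
[3,4] S\PP  lex  "built"
[0,4] S  <  k=3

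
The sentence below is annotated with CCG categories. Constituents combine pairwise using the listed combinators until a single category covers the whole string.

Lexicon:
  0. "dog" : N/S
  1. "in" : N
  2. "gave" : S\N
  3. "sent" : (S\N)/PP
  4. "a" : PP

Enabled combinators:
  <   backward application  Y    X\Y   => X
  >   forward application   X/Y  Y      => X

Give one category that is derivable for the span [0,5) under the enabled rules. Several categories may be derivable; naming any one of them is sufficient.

[0,5] S   <
  [0,3] N   >
    [0,1] "dog" : N/S
    [1,3] S   <
      [1,2] "in" : N
      [2,3] "gave" : S\N
  [3,5] S\N   >
    [3,4] "sent" : (S\N)/PP
    [4,5] "a" : PP

S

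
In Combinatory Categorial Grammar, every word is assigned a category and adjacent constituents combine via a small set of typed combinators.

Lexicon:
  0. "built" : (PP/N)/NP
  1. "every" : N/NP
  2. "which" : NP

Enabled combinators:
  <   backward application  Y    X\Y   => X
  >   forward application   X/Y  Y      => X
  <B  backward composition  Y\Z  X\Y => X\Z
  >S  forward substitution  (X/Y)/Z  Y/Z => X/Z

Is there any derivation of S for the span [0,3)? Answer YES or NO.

(PP/N)/NP N/NP NP
CKY chart[0,3] = {PP}; S ∉ chart

NO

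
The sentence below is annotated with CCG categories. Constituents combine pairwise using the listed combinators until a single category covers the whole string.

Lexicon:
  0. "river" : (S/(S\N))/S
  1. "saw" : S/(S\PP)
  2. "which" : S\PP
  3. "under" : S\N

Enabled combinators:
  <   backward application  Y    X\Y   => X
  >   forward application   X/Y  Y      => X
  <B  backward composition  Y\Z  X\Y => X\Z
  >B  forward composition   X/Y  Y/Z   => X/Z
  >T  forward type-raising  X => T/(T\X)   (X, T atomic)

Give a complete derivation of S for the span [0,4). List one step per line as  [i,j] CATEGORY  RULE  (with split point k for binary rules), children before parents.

[0,4] S   >
  [0,3] S/(S\N)   >
    [0,1] "river" : (S/(S\N))/S
    [1,3] S   >
      [1,2] "saw" : S/(S\PP)
      [2,3] "which" : S\PP
  [3,4] "under" : S\N

[0,1] (S/(S\N))/S  lex  "river"
[1,2] S/(S\PP)  lex  "saw"
[2,3] S\PP  lex  "which"
[1,3] S  >  k=2
[0,3] S/(S\N)  >  k=1
[3,4] S\N  lex  "under"
[0,4] S  >  k=3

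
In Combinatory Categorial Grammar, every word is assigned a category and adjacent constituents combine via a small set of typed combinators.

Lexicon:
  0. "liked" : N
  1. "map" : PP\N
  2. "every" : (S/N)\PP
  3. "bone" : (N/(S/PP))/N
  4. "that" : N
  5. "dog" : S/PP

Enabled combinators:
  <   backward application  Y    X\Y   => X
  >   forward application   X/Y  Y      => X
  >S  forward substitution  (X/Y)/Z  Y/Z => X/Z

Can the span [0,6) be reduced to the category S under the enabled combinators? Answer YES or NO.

YES

[0,6] S   >
  [0,3] S/N   <
    [0,2] PP   <
      [0,1] "liked" : N
      [1,2] "map" : PP\N
    [2,3] "every" : (S/N)\PP
  [3,6] N   >
    [3,5] N/(S/PP)   >
      [3,4] "bone" : (N/(S/PP))/N
      [4,5] "that" : N
    [5,6] "dog" : S/PP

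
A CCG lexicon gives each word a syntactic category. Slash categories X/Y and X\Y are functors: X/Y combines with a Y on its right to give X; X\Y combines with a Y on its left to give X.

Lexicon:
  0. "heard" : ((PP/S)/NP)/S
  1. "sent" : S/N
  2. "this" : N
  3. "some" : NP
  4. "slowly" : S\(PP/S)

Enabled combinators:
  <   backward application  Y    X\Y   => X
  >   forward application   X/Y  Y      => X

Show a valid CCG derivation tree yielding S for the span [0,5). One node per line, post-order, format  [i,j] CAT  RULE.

[0,1] ((PP/S)/NP)/S  lex  "heard"
[1,2] S/N  lex  "sent"
[2,3] N  lex  "this"
[1,3] S  >  k=2
[0,3] (PP/S)/NP  >  k=1
[3,4] NP  lex  "some"
[0,4] PP/S  >  k=3
[4,5] S\(PP/S)  lex  "slowly"
[0,5] S  <  k=4

[0,5] S   <
  [0,4] PP/S   >
    [0,3] (PP/S)/NP   >
      [0,1] "heard" : ((PP/S)/NP)/S
      [1,3] S   >
        [1,2] "sent" : S/N
        [2,3] "this" : N
    [3,4] "some" : NP
  [4,5] "slowly" : S\(PP/S)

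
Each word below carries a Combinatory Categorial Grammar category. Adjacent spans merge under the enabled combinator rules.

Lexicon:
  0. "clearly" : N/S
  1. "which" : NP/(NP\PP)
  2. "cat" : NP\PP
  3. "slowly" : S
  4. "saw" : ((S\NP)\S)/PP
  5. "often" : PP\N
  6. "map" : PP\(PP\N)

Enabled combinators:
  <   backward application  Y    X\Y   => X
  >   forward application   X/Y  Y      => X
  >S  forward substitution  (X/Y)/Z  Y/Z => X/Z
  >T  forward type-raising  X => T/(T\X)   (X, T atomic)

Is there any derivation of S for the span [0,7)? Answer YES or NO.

NO

N/S NP/(NP\PP) NP\PP S ((S\NP)\S)/PP PP\N PP\(PP\N)
CKY chart[0,7] = {N, N/(N\N), NP/(NP\N), PP/(PP\N), S/(S\N)}; S ∉ chart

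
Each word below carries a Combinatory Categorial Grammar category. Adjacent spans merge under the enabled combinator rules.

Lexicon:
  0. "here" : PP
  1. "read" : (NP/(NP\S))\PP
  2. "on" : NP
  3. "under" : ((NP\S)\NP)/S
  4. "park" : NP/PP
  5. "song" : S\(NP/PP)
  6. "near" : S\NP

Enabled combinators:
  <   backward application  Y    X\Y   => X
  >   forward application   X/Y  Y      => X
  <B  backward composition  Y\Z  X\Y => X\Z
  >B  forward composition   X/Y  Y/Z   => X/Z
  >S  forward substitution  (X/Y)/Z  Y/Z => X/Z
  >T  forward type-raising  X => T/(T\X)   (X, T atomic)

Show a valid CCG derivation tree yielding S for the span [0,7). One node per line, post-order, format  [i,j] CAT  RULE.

[0,1] PP  lex  "here"
[1,2] (NP/(NP\S))\PP  lex  "read"
[0,2] NP/(NP\S)  <  k=1
[2,3] NP  lex  "on"
[3,4] ((NP\S)\NP)/S  lex  "under"
[4,5] NP/PP  lex  "park"
[5,6] S\(NP/PP)  lex  "song"
[4,6] S  <  k=5
[3,6] (NP\S)\NP  >  k=4
[2,6] NP\S  <  k=3
[0,6] NP  >  k=2
[6,7] S\NP  lex  "near"
[0,7] S  <  k=6

[0,7] S   <
  [0,6] NP   >
    [0,2] NP/(NP\S)   <
      [0,1] "here" : PP
      [1,2] "read" : (NP/(NP\S))\PP
    [2,6] NP\S   <
      [2,3] "on" : NP
      [3,6] (NP\S)\NP   >
        [3,4] "under" : ((NP\S)\NP)/S
        [4,6] S   <
          [4,5] "park" : NP/PP
          [5,6] "song" : S\(NP/PP)
  [6,7] "near" : S\NP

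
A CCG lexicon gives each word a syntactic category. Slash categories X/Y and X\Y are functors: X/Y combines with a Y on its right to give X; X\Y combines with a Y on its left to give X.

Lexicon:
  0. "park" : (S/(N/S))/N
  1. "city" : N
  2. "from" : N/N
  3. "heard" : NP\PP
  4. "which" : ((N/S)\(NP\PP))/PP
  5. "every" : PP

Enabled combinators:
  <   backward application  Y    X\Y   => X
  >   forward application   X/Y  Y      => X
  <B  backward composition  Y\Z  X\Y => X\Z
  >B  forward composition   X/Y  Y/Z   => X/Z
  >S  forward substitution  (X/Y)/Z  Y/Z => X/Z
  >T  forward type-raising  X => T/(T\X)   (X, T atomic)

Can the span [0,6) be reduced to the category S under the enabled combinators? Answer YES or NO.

[0,6] S   >
  [0,2] S/(N/S)   >
    [0,1] "park" : (S/(N/S))/N
    [1,2] "city" : N
  [2,6] N/S   >B
    [2,3] "from" : N/N
    [3,6] N/S   <
      [3,4] "heard" : NP\PP
      [4,6] (N/S)\(NP\PP)   >
        [4,5] "which" : ((N/S)\(NP\PP))/PP
        [5,6] "every" : PP

YES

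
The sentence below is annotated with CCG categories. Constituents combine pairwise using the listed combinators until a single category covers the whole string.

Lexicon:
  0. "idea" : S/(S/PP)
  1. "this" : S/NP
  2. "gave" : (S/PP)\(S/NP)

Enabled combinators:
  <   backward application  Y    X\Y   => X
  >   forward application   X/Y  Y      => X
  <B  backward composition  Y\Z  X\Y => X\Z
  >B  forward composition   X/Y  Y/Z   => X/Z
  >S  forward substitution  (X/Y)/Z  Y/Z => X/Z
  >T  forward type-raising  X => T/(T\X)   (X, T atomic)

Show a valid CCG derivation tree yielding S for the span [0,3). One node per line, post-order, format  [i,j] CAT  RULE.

[0,3] S   >
  [0,1] "idea" : S/(S/PP)
  [1,3] S/PP   <
    [1,2] "this" : S/NP
    [2,3] "gave" : (S/PP)\(S/NP)

[0,1] S/(S/PP)  lex  "idea"
[1,2] S/NP  lex  "this"
[2,3] (S/PP)\(S/NP)  lex  "gave"
[1,3] S/PP  <  k=2
[0,3] S  >  k=1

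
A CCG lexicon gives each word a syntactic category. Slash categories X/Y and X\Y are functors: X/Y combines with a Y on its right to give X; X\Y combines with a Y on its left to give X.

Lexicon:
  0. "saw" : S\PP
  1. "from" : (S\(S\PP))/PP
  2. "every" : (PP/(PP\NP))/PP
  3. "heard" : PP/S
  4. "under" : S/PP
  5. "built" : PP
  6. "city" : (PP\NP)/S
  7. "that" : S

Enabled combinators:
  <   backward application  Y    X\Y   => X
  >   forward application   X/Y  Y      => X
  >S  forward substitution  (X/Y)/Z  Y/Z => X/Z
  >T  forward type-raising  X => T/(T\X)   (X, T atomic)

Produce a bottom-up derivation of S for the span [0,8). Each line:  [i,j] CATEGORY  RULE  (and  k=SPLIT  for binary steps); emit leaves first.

[0,8] S   <
  [0,1] "saw" : S\PP
  [1,8] S\(S\PP)   >
    [1,2] "from" : (S\(S\PP))/PP
    [2,8] PP   >
      [2,6] PP/(PP\NP)   >
        [2,3] "every" : (PP/(PP\NP))/PP
        [3,6] PP   >
          [3,4] "heard" : PP/S
          [4,6] S   >
            [4,5] "under" : S/PP
            [5,6] "built" : PP
      [6,8] PP\NP   >
        [6,7] "city" : (PP\NP)/S
        [7,8] "that" : S

[0,1] S\PP  lex  "saw"
[1,2] (S\(S\PP))/PP  lex  "from"
[2,3] (PP/(PP\NP))/PP  lex  "every"
[3,4] PP/S  lex  "heard"
[4,5] S/PP  lex  "under"
[5,6] PP  lex  "built"
[4,6] S  >  k=5
[3,6] PP  >  k=4
[2,6] PP/(PP\NP)  >  k=3
[6,7] (PP\NP)/S  lex  "city"
[7,8] S  lex  "that"
[6,8] PP\NP  >  k=7
[2,8] PP  >  k=6
[1,8] S\(S\PP)  >  k=2
[0,8] S  <  k=1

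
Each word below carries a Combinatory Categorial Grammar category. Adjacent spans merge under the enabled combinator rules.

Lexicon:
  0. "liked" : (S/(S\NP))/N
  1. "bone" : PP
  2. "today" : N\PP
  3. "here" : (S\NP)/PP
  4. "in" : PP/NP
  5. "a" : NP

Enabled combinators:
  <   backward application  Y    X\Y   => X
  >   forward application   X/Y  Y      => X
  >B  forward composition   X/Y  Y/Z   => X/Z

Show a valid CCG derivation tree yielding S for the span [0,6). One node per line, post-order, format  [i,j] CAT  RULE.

[0,1] (S/(S\NP))/N  lex  "liked"
[1,2] PP  lex  "bone"
[2,3] N\PP  lex  "today"
[1,3] N  <  k=2
[0,3] S/(S\NP)  >  k=1
[3,4] (S\NP)/PP  lex  "here"
[4,5] PP/NP  lex  "in"
[5,6] NP  lex  "a"
[4,6] PP  >  k=5
[3,6] S\NP  >  k=4
[0,6] S  >  k=3

[0,6] S   >
  [0,3] S/(S\NP)   >
    [0,1] "liked" : (S/(S\NP))/N
    [1,3] N   <
      [1,2] "bone" : PP
      [2,3] "today" : N\PP
  [3,6] S\NP   >
    [3,4] "here" : (S\NP)/PP
    [4,6] PP   >
      [4,5] "in" : PP/NP
      [5,6] "a" : NP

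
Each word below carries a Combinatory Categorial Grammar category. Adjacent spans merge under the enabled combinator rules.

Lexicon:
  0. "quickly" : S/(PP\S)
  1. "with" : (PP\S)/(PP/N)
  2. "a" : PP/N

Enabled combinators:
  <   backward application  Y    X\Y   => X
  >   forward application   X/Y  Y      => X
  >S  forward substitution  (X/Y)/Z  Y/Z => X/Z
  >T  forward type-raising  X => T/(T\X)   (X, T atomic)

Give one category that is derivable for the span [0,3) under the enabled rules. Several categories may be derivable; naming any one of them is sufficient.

[0,3] S   >
  [0,1] "quickly" : S/(PP\S)
  [1,3] PP\S   >
    [1,2] "with" : (PP\S)/(PP/N)
    [2,3] "a" : PP/N

S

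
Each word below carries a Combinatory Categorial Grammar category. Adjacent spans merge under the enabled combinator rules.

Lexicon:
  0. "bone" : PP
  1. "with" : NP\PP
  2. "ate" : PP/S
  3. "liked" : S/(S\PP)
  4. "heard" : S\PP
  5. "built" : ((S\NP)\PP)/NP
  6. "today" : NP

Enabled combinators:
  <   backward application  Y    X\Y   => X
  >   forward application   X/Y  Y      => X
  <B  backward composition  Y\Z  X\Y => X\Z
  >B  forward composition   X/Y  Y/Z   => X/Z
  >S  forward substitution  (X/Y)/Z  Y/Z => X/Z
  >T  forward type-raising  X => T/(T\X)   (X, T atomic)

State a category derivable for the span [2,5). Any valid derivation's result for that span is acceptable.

PP

[0,7] S   <
  [0,2] NP   <
    [0,1] "bone" : PP
    [1,2] "with" : NP\PP
  [2,7] S\NP   <
    [2,5] PP   >
      [2,3] "ate" : PP/S
      [3,5] S   >
        [3,4] "liked" : S/(S\PP)
        [4,5] "heard" : S\PP
    [5,7] (S\NP)\PP   >
      [5,6] "built" : ((S\NP)\PP)/NP
      [6,7] "today" : NP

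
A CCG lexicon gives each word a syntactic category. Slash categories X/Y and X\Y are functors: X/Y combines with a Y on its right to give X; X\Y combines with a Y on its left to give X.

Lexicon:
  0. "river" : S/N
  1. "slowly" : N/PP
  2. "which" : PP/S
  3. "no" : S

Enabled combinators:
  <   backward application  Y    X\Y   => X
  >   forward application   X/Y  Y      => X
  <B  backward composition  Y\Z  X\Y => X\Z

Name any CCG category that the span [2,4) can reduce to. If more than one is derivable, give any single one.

PP

[0,4] S   >
  [0,1] "river" : S/N
  [1,4] N   >
    [1,2] "slowly" : N/PP
    [2,4] PP   >
      [2,3] "which" : PP/S
      [3,4] "no" : S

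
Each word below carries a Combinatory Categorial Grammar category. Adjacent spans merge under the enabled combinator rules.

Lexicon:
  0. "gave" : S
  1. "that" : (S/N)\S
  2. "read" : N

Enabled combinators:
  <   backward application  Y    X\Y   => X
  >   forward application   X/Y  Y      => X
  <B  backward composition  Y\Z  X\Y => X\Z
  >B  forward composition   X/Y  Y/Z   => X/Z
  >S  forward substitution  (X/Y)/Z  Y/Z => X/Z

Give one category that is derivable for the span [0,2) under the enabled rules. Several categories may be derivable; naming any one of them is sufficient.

[0,3] S   >
  [0,2] S/N   <
    [0,1] "gave" : S
    [1,2] "that" : (S/N)\S
  [2,3] "read" : N

S/N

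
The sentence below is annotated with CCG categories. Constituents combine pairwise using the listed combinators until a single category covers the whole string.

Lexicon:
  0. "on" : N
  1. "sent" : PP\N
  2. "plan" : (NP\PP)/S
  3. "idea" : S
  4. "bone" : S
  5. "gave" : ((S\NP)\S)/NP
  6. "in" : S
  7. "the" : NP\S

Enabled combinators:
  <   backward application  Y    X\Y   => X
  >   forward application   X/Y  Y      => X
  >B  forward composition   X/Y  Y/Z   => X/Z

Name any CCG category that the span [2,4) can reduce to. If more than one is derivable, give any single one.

[0,8] S   <
  [0,4] NP   <
    [0,2] PP   <
      [0,1] "on" : N
      [1,2] "sent" : PP\N
    [2,4] NP\PP   >
      [2,3] "plan" : (NP\PP)/S
      [3,4] "idea" : S
  [4,8] S\NP   <
    [4,5] "bone" : S
    [5,8] (S\NP)\S   >
      [5,6] "gave" : ((S\NP)\S)/NP
      [6,8] NP   <
        [6,7] "in" : S
        [7,8] "the" : NP\S

NP\PP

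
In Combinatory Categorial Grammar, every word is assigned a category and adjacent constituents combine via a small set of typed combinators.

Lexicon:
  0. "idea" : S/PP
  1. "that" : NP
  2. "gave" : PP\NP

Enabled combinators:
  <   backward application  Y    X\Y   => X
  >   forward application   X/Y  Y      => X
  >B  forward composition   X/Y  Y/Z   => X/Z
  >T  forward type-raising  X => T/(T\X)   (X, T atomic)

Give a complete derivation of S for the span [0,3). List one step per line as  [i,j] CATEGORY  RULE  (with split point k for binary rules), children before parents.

[0,3] S   >
  [0,1] "idea" : S/PP
  [1,3] PP   <
    [1,2] "that" : NP
    [2,3] "gave" : PP\NP

[0,1] S/PP  lex  "idea"
[1,2] NP  lex  "that"
[2,3] PP\NP  lex  "gave"
[1,3] PP  <  k=2
[0,3] S  >  k=1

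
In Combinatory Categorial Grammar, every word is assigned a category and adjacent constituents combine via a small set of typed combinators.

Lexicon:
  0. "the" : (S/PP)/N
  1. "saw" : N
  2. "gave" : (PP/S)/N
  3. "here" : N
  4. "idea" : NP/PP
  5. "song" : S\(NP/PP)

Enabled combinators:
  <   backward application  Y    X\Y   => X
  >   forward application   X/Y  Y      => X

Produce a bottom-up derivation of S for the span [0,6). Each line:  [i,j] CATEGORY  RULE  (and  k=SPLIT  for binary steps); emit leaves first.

[0,6] S   >
  [0,2] S/PP   >
    [0,1] "the" : (S/PP)/N
    [1,2] "saw" : N
  [2,6] PP   >
    [2,4] PP/S   >
      [2,3] "gave" : (PP/S)/N
      [3,4] "here" : N
    [4,6] S   <
      [4,5] "idea" : NP/PP
      [5,6] "song" : S\(NP/PP)

[0,1] (S/PP)/N  lex  "the"
[1,2] N  lex  "saw"
[0,2] S/PP  >  k=1
[2,3] (PP/S)/N  lex  "gave"
[3,4] N  lex  "here"
[2,4] PP/S  >  k=3
[4,5] NP/PP  lex  "idea"
[5,6] S\(NP/PP)  lex  "song"
[4,6] S  <  k=5
[2,6] PP  >  k=4
[0,6] S  >  k=2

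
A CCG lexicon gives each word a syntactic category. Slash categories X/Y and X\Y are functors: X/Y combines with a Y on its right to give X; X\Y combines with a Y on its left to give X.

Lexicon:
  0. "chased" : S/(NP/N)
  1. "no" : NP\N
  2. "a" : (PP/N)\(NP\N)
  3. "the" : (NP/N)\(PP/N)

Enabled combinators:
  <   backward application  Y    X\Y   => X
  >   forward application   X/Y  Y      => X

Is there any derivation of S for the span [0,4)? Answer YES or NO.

[0,4] S   >
  [0,1] "chased" : S/(NP/N)
  [1,4] NP/N   <
    [1,3] PP/N   <
      [1,2] "no" : NP\N
      [2,3] "a" : (PP/N)\(NP\N)
    [3,4] "the" : (NP/N)\(PP/N)

YES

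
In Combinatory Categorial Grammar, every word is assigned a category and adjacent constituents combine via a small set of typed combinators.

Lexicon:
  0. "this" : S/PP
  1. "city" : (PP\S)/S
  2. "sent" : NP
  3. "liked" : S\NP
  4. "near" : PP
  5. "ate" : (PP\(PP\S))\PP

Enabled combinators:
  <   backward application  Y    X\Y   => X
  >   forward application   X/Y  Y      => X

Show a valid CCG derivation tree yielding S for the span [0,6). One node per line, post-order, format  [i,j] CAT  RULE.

[0,6] S   >
  [0,1] "this" : S/PP
  [1,6] PP   <
    [1,4] PP\S   >
      [1,2] "city" : (PP\S)/S
      [2,4] S   <
        [2,3] "sent" : NP
        [3,4] "liked" : S\NP
    [4,6] PP\(PP\S)   <
      [4,5] "near" : PP
      [5,6] "ate" : (PP\(PP\S))\PP

[0,1] S/PP  lex  "this"
[1,2] (PP\S)/S  lex  "city"
[2,3] NP  lex  "sent"
[3,4] S\NP  lex  "liked"
[2,4] S  <  k=3
[1,4] PP\S  >  k=2
[4,5] PP  lex  "near"
[5,6] (PP\(PP\S))\PP  lex  "ate"
[4,6] PP\(PP\S)  <  k=5
[1,6] PP  <  k=4
[0,6] S  >  k=1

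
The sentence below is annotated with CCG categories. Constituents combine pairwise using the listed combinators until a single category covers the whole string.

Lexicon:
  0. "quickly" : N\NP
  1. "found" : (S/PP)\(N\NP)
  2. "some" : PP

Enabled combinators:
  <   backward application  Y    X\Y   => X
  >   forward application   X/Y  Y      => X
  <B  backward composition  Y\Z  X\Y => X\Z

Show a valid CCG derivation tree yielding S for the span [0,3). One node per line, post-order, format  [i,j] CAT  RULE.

[0,3] S   >
  [0,2] S/PP   <
    [0,1] "quickly" : N\NP
    [1,2] "found" : (S/PP)\(N\NP)
  [2,3] "some" : PP

[0,1] N\NP  lex  "quickly"
[1,2] (S/PP)\(N\NP)  lex  "found"
[0,2] S/PP  <  k=1
[2,3] PP  lex  "some"
[0,3] S  >  k=2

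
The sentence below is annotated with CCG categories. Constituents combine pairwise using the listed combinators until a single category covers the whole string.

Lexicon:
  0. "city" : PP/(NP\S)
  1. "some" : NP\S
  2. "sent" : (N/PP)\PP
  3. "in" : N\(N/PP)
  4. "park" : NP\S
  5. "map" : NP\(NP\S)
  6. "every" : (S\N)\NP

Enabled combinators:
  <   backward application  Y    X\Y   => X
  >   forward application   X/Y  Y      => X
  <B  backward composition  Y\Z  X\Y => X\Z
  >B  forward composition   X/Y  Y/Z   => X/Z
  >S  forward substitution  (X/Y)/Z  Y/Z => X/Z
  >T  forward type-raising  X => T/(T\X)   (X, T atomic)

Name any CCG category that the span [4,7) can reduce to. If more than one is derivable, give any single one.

[0,7] S   <
  [0,2] PP   >
    [0,1] "city" : PP/(NP\S)
    [1,2] "some" : NP\S
  [2,7] S\PP   <B
    [2,4] N\PP   <B
      [2,3] "sent" : (N/PP)\PP
      [3,4] "in" : N\(N/PP)
    [4,7] S\N   <
      [4,6] NP   <
        [4,5] "park" : NP\S
        [5,6] "map" : NP\(NP\S)
      [6,7] "every" : (S\N)\NP

S\N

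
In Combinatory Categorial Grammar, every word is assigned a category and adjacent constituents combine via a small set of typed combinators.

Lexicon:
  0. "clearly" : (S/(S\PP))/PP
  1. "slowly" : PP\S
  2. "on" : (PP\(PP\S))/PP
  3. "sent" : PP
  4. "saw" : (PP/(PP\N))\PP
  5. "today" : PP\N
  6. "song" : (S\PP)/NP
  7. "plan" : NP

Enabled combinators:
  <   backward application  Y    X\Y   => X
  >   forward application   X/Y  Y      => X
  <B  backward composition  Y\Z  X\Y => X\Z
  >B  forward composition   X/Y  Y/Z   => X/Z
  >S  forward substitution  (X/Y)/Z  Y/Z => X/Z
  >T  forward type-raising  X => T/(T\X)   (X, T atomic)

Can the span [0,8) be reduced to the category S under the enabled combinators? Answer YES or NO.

YES

[0,8] S   >
  [0,6] S/(S\PP)   >
    [0,1] "clearly" : (S/(S\PP))/PP
    [1,6] PP   <
      [1,2] "slowly" : PP\S
      [2,6] PP\(PP\S)   >
        [2,3] "on" : (PP\(PP\S))/PP
        [3,6] PP   >
          [3,5] PP/(PP\N)   <
            [3,4] "sent" : PP
            [4,5] "saw" : (PP/(PP\N))\PP
          [5,6] "today" : PP\N
  [6,8] S\PP   >
    [6,7] "song" : (S\PP)/NP
    [7,8] "plan" : NP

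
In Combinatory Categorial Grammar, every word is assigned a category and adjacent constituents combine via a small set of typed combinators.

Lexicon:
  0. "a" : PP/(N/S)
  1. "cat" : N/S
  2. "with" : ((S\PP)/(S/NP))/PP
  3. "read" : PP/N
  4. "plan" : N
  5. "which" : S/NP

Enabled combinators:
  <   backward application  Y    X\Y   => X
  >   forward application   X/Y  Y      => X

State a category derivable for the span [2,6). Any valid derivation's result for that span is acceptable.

[0,6] S   <
  [0,2] PP   >
    [0,1] "a" : PP/(N/S)
    [1,2] "cat" : N/S
  [2,6] S\PP   >
    [2,5] (S\PP)/(S/NP)   >
      [2,3] "with" : ((S\PP)/(S/NP))/PP
      [3,5] PP   >
        [3,4] "read" : PP/N
        [4,5] "plan" : N
    [5,6] "which" : S/NP

S\PP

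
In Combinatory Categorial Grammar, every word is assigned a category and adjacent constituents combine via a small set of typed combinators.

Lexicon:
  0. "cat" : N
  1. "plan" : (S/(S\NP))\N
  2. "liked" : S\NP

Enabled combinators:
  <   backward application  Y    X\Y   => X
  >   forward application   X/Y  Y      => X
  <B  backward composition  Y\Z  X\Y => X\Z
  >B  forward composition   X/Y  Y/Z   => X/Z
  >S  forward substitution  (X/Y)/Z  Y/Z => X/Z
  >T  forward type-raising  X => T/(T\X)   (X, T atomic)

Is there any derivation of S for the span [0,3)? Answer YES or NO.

[0,3] S   >
  [0,2] S/(S\NP)   <
    [0,1] "cat" : N
    [1,2] "plan" : (S/(S\NP))\N
  [2,3] "liked" : S\NP

YES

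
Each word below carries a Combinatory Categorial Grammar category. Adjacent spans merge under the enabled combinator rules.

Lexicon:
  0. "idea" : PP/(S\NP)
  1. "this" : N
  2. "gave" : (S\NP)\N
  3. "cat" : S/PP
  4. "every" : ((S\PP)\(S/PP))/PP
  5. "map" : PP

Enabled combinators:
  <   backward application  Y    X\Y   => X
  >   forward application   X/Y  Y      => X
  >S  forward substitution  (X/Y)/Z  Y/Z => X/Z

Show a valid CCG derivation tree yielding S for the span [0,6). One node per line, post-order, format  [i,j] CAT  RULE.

[0,1] PP/(S\NP)  lex  "idea"
[1,2] N  lex  "this"
[2,3] (S\NP)\N  lex  "gave"
[1,3] S\NP  <  k=2
[0,3] PP  >  k=1
[3,4] S/PP  lex  "cat"
[4,5] ((S\PP)\(S/PP))/PP  lex  "every"
[5,6] PP  lex  "map"
[4,6] (S\PP)\(S/PP)  >  k=5
[3,6] S\PP  <  k=4
[0,6] S  <  k=3

[0,6] S   <
  [0,3] PP   >
    [0,1] "idea" : PP/(S\NP)
    [1,3] S\NP   <
      [1,2] "this" : N
      [2,3] "gave" : (S\NP)\N
  [3,6] S\PP   <
    [3,4] "cat" : S/PP
    [4,6] (S\PP)\(S/PP)   >
      [4,5] "every" : ((S\PP)\(S/PP))/PP
      [5,6] "map" : PP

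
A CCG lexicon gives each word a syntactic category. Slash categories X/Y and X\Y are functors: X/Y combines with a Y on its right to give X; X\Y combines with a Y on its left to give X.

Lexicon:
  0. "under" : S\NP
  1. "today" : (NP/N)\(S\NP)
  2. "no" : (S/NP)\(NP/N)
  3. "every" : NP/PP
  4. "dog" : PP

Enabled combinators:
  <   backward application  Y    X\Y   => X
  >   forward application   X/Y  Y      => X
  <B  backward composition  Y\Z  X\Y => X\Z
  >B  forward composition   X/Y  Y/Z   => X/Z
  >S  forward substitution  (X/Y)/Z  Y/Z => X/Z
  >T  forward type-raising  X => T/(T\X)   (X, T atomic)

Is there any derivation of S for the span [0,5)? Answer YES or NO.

YES

[0,5] S   >
  [0,3] S/NP   <
    [0,2] NP/N   <
      [0,1] "under" : S\NP
      [1,2] "today" : (NP/N)\(S\NP)
    [2,3] "no" : (S/NP)\(NP/N)
  [3,5] NP   >
    [3,4] "every" : NP/PP
    [4,5] "dog" : PP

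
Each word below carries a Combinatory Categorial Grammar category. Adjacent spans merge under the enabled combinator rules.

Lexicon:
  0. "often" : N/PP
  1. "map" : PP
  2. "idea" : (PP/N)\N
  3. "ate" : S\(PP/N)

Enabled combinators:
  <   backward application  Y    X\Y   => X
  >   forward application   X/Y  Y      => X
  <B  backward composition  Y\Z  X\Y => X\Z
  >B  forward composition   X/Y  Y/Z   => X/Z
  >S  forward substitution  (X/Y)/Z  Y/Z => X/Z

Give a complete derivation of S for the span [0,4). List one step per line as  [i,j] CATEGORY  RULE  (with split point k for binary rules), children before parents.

[0,4] S   <
  [0,2] N   >
    [0,1] "often" : N/PP
    [1,2] "map" : PP
  [2,4] S\N   <B
    [2,3] "idea" : (PP/N)\N
    [3,4] "ate" : S\(PP/N)

[0,1] N/PP  lex  "often"
[1,2] PP  lex  "map"
[0,2] N  >  k=1
[2,3] (PP/N)\N  lex  "idea"
[3,4] S\(PP/N)  lex  "ate"
[2,4] S\N  <B  k=3
[0,4] S  <  k=2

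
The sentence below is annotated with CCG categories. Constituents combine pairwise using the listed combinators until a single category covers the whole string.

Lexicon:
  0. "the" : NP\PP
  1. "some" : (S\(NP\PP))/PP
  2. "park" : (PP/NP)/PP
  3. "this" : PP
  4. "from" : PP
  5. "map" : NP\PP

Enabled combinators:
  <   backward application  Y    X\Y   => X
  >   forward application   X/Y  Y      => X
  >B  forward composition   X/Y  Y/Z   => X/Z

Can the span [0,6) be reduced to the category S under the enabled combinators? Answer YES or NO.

YES

[0,6] S   <
  [0,1] "the" : NP\PP
  [1,6] S\(NP\PP)   >
    [1,2] "some" : (S\(NP\PP))/PP
    [2,6] PP   >
      [2,4] PP/NP   >
        [2,3] "park" : (PP/NP)/PP
        [3,4] "this" : PP
      [4,6] NP   <
        [4,5] "from" : PP
        [5,6] "map" : NP\PP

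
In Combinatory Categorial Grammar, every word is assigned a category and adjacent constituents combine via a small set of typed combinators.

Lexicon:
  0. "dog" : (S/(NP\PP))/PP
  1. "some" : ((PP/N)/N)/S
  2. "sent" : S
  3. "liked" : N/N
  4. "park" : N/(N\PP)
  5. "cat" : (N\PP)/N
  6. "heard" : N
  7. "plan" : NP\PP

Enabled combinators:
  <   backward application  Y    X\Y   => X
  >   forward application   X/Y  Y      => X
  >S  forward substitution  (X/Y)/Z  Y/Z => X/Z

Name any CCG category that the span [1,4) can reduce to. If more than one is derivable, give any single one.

[0,8] S   >
  [0,7] S/(NP\PP)   >
    [0,1] "dog" : (S/(NP\PP))/PP
    [1,7] PP   >
      [1,4] PP/N   >S
        [1,3] (PP/N)/N   >
          [1,2] "some" : ((PP/N)/N)/S
          [2,3] "sent" : S
        [3,4] "liked" : N/N
      [4,7] N   >
        [4,5] "park" : N/(N\PP)
        [5,7] N\PP   >
          [5,6] "cat" : (N\PP)/N
          [6,7] "heard" : N
  [7,8] "plan" : NP\PP

PP/N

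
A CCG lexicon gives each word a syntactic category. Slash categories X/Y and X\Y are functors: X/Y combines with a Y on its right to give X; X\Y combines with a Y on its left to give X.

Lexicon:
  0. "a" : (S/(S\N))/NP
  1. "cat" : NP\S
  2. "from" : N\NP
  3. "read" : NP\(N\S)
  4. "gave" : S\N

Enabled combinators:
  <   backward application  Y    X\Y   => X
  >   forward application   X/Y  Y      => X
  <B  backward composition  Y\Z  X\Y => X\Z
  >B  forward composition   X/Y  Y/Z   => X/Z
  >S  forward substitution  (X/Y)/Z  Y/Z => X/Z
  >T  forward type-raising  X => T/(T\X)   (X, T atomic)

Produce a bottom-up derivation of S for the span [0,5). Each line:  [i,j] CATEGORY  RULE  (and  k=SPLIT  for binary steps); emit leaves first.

[0,5] S   >
  [0,4] S/(S\N)   >
    [0,1] "a" : (S/(S\N))/NP
    [1,4] NP   <
      [1,3] N\S   <B
        [1,2] "cat" : NP\S
        [2,3] "from" : N\NP
      [3,4] "read" : NP\(N\S)
  [4,5] "gave" : S\N

[0,1] (S/(S\N))/NP  lex  "a"
[1,2] NP\S  lex  "cat"
[2,3] N\NP  lex  "from"
[1,3] N\S  <B  k=2
[3,4] NP\(N\S)  lex  "read"
[1,4] NP  <  k=3
[0,4] S/(S\N)  >  k=1
[4,5] S\N  lex  "gave"
[0,5] S  >  k=4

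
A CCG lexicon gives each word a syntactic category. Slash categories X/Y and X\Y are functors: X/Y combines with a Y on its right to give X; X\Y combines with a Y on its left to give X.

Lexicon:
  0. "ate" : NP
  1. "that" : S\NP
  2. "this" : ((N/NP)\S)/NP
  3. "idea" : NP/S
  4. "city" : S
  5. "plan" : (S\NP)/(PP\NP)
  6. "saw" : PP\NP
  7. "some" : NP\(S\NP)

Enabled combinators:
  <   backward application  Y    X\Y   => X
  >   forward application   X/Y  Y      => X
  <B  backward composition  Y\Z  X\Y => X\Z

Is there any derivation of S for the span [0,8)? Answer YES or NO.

NO

NP S\NP ((N/NP)\S)/NP NP/S S (S\NP)/(PP\NP) PP\NP NP\(S\NP)
CKY chart[0,8] = {N}; S ∉ chart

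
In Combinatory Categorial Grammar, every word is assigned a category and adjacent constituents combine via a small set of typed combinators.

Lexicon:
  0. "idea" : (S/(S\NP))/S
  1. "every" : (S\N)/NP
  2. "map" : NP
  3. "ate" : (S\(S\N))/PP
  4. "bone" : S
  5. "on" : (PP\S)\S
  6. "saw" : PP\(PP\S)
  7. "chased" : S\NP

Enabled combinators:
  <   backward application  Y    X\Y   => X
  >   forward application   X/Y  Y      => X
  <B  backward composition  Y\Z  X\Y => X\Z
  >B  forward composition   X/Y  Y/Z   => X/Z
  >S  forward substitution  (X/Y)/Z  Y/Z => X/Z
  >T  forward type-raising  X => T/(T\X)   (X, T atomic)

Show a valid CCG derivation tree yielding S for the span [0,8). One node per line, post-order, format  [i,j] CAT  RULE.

[0,8] S   >
  [0,7] S/(S\NP)   >
    [0,1] "idea" : (S/(S\NP))/S
    [1,7] S   <
      [1,3] S\N   >
        [1,2] "every" : (S\N)/NP
        [2,3] "map" : NP
      [3,7] S\(S\N)   >
        [3,4] "ate" : (S\(S\N))/PP
        [4,7] PP   <
          [4,6] PP\S   <
            [4,5] "bone" : S
            [5,6] "on" : (PP\S)\S
          [6,7] "saw" : PP\(PP\S)
  [7,8] "chased" : S\NP

[0,1] (S/(S\NP))/S  lex  "idea"
[1,2] (S\N)/NP  lex  "every"
[2,3] NP  lex  "map"
[1,3] S\N  >  k=2
[3,4] (S\(S\N))/PP  lex  "ate"
[4,5] S  lex  "bone"
[5,6] (PP\S)\S  lex  "on"
[4,6] PP\S  <  k=5
[6,7] PP\(PP\S)  lex  "saw"
[4,7] PP  <  k=6
[3,7] S\(S\N)  >  k=4
[1,7] S  <  k=3
[0,7] S/(S\NP)  >  k=1
[7,8] S\NP  lex  "chased"
[0,8] S  >  k=7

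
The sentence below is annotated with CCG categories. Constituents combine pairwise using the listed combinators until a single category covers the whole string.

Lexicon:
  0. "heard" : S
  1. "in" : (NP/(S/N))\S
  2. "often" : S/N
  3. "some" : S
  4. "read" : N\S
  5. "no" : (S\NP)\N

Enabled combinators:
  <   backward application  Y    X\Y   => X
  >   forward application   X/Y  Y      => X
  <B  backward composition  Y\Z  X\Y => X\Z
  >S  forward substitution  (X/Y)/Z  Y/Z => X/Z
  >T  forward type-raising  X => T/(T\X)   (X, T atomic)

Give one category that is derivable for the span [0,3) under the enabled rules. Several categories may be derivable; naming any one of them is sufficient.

NP

[0,6] S   <
  [0,3] NP   >
    [0,2] NP/(S/N)   <
      [0,1] "heard" : S
      [1,2] "in" : (NP/(S/N))\S
    [2,3] "often" : S/N
  [3,6] S\NP   <
    [3,5] N   <
      [3,4] "some" : S
      [4,5] "read" : N\S
    [5,6] "no" : (S\NP)\N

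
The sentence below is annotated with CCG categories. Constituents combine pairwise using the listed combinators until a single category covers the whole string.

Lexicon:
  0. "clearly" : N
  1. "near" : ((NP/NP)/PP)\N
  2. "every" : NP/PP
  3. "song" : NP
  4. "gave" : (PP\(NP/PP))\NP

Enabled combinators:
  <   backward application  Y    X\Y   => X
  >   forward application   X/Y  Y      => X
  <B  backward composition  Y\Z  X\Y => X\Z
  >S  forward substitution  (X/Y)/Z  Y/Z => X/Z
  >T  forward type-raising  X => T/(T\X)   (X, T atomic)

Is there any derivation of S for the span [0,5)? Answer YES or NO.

N ((NP/NP)/PP)\N NP/PP NP (PP\(NP/PP))\NP
CKY chart[0,5] = {N/(N\PP), NP/(NP\PP), NP/NP, PP, PP/(PP\PP), S/(S\PP)}; S ∉ chart

NO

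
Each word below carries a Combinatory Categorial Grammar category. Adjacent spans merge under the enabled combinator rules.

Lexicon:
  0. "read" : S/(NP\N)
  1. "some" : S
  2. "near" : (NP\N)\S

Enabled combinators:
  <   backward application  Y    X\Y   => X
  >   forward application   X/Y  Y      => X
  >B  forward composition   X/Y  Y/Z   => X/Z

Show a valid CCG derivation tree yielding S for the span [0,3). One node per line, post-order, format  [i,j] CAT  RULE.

[0,1] S/(NP\N)  lex  "read"
[1,2] S  lex  "some"
[2,3] (NP\N)\S  lex  "near"
[1,3] NP\N  <  k=2
[0,3] S  >  k=1

[0,3] S   >
  [0,1] "read" : S/(NP\N)
  [1,3] NP\N   <
    [1,2] "some" : S
    [2,3] "near" : (NP\N)\S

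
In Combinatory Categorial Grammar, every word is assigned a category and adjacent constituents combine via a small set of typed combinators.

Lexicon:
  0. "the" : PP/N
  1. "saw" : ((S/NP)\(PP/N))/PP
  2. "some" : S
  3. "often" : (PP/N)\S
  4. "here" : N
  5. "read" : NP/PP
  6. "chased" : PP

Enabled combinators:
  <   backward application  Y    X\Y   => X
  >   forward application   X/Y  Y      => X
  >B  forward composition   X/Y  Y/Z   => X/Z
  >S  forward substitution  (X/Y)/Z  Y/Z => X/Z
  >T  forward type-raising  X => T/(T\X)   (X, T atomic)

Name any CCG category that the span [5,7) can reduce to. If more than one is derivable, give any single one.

[0,7] S   >
  [0,5] S/NP   <
    [0,1] "the" : PP/N
    [1,5] (S/NP)\(PP/N)   >
      [1,2] "saw" : ((S/NP)\(PP/N))/PP
      [2,5] PP   >
        [2,4] PP/N   <
          [2,3] "some" : S
          [3,4] "often" : (PP/N)\S
        [4,5] "here" : N
  [5,7] NP   >
    [5,6] "read" : NP/PP
    [6,7] "chased" : PP

NP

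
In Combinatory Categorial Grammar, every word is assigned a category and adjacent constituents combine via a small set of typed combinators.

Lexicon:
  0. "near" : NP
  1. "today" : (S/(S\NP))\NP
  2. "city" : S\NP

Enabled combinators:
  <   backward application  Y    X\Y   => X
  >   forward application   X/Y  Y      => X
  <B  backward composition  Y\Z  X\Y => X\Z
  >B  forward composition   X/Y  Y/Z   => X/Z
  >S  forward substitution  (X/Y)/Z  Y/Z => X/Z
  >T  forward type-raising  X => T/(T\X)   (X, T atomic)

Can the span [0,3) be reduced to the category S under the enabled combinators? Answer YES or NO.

YES

[0,3] S   >
  [0,2] S/(S\NP)   <
    [0,1] "near" : NP
    [1,2] "today" : (S/(S\NP))\NP
  [2,3] "city" : S\NP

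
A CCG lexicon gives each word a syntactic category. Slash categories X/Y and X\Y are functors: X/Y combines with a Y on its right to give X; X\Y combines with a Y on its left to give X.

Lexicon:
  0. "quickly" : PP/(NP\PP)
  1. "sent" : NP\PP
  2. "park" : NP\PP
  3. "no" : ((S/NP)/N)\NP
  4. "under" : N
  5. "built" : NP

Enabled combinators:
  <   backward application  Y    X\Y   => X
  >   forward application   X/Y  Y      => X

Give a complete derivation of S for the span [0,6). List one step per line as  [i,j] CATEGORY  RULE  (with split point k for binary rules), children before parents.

[0,1] PP/(NP\PP)  lex  "quickly"
[1,2] NP\PP  lex  "sent"
[0,2] PP  >  k=1
[2,3] NP\PP  lex  "park"
[0,3] NP  <  k=2
[3,4] ((S/NP)/N)\NP  lex  "no"
[0,4] (S/NP)/N  <  k=3
[4,5] N  lex  "under"
[0,5] S/NP  >  k=4
[5,6] NP  lex  "built"
[0,6] S  >  k=5

[0,6] S   >
  [0,5] S/NP   >
    [0,4] (S/NP)/N   <
      [0,3] NP   <
        [0,2] PP   >
          [0,1] "quickly" : PP/(NP\PP)
          [1,2] "sent" : NP\PP
        [2,3] "park" : NP\PP
      [3,4] "no" : ((S/NP)/N)\NP
    [4,5] "under" : N
  [5,6] "built" : NP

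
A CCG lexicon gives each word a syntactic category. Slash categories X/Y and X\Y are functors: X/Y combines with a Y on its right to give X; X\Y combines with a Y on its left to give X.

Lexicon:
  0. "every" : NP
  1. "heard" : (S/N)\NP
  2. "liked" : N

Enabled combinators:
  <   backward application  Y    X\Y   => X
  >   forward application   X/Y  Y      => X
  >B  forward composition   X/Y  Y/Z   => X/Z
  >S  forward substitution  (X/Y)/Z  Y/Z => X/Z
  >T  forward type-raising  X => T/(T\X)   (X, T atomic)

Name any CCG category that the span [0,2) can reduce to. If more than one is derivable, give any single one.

S/N

[0,3] S   >
  [0,2] S/N   <
    [0,1] "every" : NP
    [1,2] "heard" : (S/N)\NP
  [2,3] "liked" : N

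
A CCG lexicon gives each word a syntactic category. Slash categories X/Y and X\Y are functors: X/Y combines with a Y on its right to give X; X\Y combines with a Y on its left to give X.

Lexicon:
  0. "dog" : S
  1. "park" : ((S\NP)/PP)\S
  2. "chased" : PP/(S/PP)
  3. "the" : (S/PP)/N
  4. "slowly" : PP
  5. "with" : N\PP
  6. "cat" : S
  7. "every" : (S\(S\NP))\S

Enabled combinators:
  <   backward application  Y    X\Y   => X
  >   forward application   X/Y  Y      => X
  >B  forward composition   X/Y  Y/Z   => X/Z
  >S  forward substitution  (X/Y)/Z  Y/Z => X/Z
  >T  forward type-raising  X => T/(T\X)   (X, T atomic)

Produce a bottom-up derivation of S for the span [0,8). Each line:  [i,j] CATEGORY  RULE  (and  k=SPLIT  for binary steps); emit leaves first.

[0,1] S  lex  "dog"
[1,2] ((S\NP)/PP)\S  lex  "park"
[0,2] (S\NP)/PP  <  k=1
[2,3] PP/(S/PP)  lex  "chased"
[3,4] (S/PP)/N  lex  "the"
[4,5] PP  lex  "slowly"
[5,6] N\PP  lex  "with"
[4,6] N  <  k=5
[3,6] S/PP  >  k=4
[2,6] PP  >  k=3
[0,6] S\NP  >  k=2
[6,7] S  lex  "cat"
[7,8] (S\(S\NP))\S  lex  "every"
[6,8] S\(S\NP)  <  k=7
[0,8] S  <  k=6

[0,8] S   <
  [0,6] S\NP   >
    [0,2] (S\NP)/PP   <
      [0,1] "dog" : S
      [1,2] "park" : ((S\NP)/PP)\S
    [2,6] PP   >
      [2,3] "chased" : PP/(S/PP)
      [3,6] S/PP   >
        [3,4] "the" : (S/PP)/N
        [4,6] N   <
          [4,5] "slowly" : PP
          [5,6] "with" : N\PP
  [6,8] S\(S\NP)   <
    [6,7] "cat" : S
    [7,8] "every" : (S\(S\NP))\S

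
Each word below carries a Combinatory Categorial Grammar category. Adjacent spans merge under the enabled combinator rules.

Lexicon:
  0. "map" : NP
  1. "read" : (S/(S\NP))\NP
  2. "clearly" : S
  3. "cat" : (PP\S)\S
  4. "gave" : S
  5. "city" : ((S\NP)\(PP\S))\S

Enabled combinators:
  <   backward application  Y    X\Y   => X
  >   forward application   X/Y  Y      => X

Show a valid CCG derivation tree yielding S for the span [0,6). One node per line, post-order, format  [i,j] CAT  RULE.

[0,1] NP  lex  "map"
[1,2] (S/(S\NP))\NP  lex  "read"
[0,2] S/(S\NP)  <  k=1
[2,3] S  lex  "clearly"
[3,4] (PP\S)\S  lex  "cat"
[2,4] PP\S  <  k=3
[4,5] S  lex  "gave"
[5,6] ((S\NP)\(PP\S))\S  lex  "city"
[4,6] (S\NP)\(PP\S)  <  k=5
[2,6] S\NP  <  k=4
[0,6] S  >  k=2

[0,6] S   >
  [0,2] S/(S\NP)   <
    [0,1] "map" : NP
    [1,2] "read" : (S/(S\NP))\NP
  [2,6] S\NP   <
    [2,4] PP\S   <
      [2,3] "clearly" : S
      [3,4] "cat" : (PP\S)\S
    [4,6] (S\NP)\(PP\S)   <
      [4,5] "gave" : S
      [5,6] "city" : ((S\NP)\(PP\S))\S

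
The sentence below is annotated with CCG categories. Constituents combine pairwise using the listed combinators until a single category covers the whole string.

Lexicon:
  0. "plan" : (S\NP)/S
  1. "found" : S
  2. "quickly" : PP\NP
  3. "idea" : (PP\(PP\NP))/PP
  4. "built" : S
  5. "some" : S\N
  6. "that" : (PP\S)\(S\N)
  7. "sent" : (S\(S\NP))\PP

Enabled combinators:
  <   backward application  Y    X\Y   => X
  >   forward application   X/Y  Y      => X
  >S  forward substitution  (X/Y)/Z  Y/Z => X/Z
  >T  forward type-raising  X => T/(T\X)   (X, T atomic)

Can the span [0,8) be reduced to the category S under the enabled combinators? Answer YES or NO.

[0,8] S   <
  [0,2] S\NP   >
    [0,1] "plan" : (S\NP)/S
    [1,2] "found" : S
  [2,8] S\(S\NP)   <
    [2,7] PP   <
      [2,3] "quickly" : PP\NP
      [3,7] PP\(PP\NP)   >
        [3,4] "idea" : (PP\(PP\NP))/PP
        [4,7] PP   <
          [4,5] "built" : S
          [5,7] PP\S   <
            [5,6] "some" : S\N
            [6,7] "that" : (PP\S)\(S\N)
    [7,8] "sent" : (S\(S\NP))\PP

YES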